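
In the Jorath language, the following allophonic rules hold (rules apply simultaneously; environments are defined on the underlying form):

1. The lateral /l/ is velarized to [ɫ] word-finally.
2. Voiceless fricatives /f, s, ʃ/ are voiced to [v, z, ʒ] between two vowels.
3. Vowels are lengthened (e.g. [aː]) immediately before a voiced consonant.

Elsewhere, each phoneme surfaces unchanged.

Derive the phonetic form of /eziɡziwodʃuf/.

[eːziːɡziːwoːdʃuf]

/e/ meets the environment for rule 3 (before a voiced consonant) → [eː].
/z/ stays [z].
/i/ (between /z/ and /ɡ/) occurs before a voiced consonant → [iː] by rule 3.
/ɡ/ (between /i/ and /z/): no rule targets it → [ɡ].
/z/ stays [z].
Rule 3 applies to /i/ (between /z/ and /w/: before a voiced consonant) → [iː].
/w/ (between /i/ and /o/) is unaffected → [w].
/o/ meets the environment for rule 3 (before a voiced consonant) → [oː].
/d/ — not in any rule's target class → [d].
/ʃ/ — between /d/ and /u/; rule 2 does not apply here → [ʃ].
/u/ — between /ʃ/ and /f/; rule 3 does not apply here → [u].
/f/ — word-final; rule 2 does not apply here → [f].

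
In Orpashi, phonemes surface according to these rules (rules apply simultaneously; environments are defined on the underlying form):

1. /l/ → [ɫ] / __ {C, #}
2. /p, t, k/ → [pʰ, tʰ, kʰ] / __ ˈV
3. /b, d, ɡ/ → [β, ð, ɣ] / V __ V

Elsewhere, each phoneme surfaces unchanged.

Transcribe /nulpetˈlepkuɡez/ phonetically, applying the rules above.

[nuɫpetˈlepkuɣez]

/n/ stays [n].
/u/ — not in any rule's target class → [u].
/l/ meets the environment for rule 1 (word-finally or immediately before a consonant) → [ɫ].
/p/ (between /l/ and /e/) fails the environment for rule 2, so it stays [p].
/e/ stays [e].
/t/ (between /e/ and /l/) fails the environment for rule 2, so it stays [t].
/l/ (between /t/ and /e/): rule 1 targets it, but not word-finally or immediately before a consonant → unchanged [l].
/e/ stays [e].
/p/ (between /e/ and /k/) is in the target of rule 2 but the environment (immediately before a stressed vowel) is not met → [p].
/k/ — between /p/ and /u/; rule 2 does not apply here → [k].
/u/ (between /k/ and /ɡ/): no rule targets it → [u].
/ɡ/ (between /u/ and /e/) occurs between two vowels → [ɣ] by rule 3.
/e/ (between /ɡ/ and /z/): no rule targets it → [e].
/z/ (word-final) is unaffected → [z].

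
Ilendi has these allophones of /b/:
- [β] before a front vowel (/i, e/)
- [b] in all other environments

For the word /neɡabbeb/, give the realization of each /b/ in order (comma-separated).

[b], [β], [b]

Occurrence 1 (position 5): no conditioning environment matches → elsewhere allophone [b].
Occurrence 2 (position 6): before a front vowel (/i, e/) → [β].
Occurrence 3 (position 8): no conditioning environment matches → elsewhere allophone [b].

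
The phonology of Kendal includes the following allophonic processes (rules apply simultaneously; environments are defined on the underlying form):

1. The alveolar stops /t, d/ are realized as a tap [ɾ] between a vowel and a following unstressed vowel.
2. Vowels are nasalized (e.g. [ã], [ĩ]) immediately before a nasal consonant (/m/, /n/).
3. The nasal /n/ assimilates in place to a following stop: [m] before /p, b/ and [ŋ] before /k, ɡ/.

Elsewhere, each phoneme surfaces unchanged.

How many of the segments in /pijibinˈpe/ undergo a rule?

Segments that undergo a rule: /i/ → [ĩ] (rule 2); /n/ → [m] (rule 3).
All other segments surface unchanged.

2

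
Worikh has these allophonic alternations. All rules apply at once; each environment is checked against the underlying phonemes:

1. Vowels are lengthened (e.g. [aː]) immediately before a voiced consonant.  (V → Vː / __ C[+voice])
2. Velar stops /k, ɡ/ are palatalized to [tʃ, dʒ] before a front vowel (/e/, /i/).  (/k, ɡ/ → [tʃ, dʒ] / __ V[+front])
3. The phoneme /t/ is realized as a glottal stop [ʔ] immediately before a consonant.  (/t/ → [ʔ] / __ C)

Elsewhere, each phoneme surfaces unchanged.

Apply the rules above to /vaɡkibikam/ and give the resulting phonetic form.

/a/ meets the environment for rule 1 (before a voiced consonant) → [aː].
/ɡ/ (between /a/ and /k/) fails the environment for rule 2, so it stays [ɡ].
/k/ — between /ɡ/ and /i/, before a front vowel — surfaces as [tʃ] (rule 2).
/i/ (between /k/ and /b/): before a voiced consonant, so rule 1 applies → [iː].
/i/ (between /b/ and /k/) is in the target of rule 1 but the environment (before a voiced consonant) is not met → [i].
/k/ (between /i/ and /a/) fails the environment for rule 2, so it stays [k].
Rule 1 applies to /a/ (between /k/ and /m/: before a voiced consonant) → [aː].

[vaːɡtʃiːbikaːm]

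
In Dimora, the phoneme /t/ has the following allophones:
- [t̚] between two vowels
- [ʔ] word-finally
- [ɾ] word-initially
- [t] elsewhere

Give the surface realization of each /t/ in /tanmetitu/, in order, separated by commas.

[ɾ], [t̚], [t̚]

Occurrence 1 (position 1): word-initially → [ɾ].
Occurrence 2 (position 6): between two vowels → [t̚].
Occurrence 3 (position 8): between two vowels → [t̚].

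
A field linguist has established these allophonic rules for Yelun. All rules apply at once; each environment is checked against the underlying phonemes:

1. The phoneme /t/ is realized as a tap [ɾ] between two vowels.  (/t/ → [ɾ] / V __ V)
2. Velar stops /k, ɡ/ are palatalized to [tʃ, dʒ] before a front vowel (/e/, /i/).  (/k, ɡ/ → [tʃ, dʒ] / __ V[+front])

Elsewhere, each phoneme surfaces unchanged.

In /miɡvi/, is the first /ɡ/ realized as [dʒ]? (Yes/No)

/ɡ/ (between /i/ and /v/): rule 2 targets it, but not before a front vowel → unchanged [ɡ].
The actual realization is [ɡ], not [dʒ].

No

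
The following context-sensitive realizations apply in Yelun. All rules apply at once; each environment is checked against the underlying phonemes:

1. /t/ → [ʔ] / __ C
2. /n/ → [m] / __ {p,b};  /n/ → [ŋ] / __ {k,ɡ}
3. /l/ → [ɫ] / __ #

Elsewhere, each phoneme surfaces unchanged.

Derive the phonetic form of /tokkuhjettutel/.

[tokkuhjeʔtuteɫ]

/t/ (word-initial): rule 1 targets it, but not immediately before a consonant → unchanged [t].
/t/ (between /e/ and /t/) occurs immediately before a consonant → [ʔ] by rule 1.
/t/ (between /t/ and /u/) fails the environment for rule 1, so it stays [t].
/t/ (between /u/ and /e/) is in the target of rule 1 but the environment (immediately before a consonant) is not met → [t].
/l/ meets the environment for rule 3 (word-finally) → [ɫ].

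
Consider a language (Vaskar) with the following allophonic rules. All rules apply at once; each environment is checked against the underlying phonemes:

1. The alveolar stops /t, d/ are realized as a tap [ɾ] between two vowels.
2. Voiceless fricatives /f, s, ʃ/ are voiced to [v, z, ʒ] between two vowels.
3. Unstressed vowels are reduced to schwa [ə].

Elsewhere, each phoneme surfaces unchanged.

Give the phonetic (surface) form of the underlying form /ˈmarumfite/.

/m/ (word-initial): no rule targets it → [m].
/a/ (between /m/ and /r/): rule 3 targets it, but not in an unstressed syllable → unchanged [a].
/r/ (between /a/ and /u/) is unaffected → [r].
Rule 3 applies to /u/ (between /r/ and /m/: in an unstressed syllable) → [ə].
/m/ (between /u/ and /f/): no rule targets it → [m].
/f/ — between /m/ and /i/; rule 2 does not apply here → [f].
/i/ meets the environment for rule 3 (in an unstressed syllable) → [ə].
Rule 1 applies to /t/ (between /i/ and /e/: between two vowels) → [ɾ].
/e/ (word-final) occurs in an unstressed syllable → [ə] by rule 3.

[ˈmarəmfəɾə]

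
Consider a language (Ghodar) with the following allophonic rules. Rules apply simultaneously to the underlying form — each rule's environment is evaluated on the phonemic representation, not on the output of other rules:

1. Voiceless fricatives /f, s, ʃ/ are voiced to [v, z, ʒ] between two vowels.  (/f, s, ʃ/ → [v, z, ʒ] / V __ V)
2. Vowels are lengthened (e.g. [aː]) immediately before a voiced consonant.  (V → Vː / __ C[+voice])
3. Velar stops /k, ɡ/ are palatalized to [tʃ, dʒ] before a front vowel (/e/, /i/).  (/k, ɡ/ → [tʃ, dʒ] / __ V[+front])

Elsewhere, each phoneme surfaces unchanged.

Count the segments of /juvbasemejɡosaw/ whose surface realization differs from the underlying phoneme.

Segments that undergo a rule: /u/ → [uː] (rule 2); /s/ → [z] (rule 1); /e/ → [eː] (rule 2); /e/ → [eː] (rule 2); /s/ → [z] (rule 1); /a/ → [aː] (rule 2).
All other segments surface unchanged.

6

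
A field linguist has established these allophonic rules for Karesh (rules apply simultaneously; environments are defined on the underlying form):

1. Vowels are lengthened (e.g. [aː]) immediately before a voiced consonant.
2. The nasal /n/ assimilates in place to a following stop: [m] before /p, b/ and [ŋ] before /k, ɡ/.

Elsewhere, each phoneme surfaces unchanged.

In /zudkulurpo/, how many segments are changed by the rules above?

3

Segments that undergo a rule: /u/ → [uː] (rule 1); /u/ → [uː] (rule 1); /u/ → [uː] (rule 1).
All other segments surface unchanged.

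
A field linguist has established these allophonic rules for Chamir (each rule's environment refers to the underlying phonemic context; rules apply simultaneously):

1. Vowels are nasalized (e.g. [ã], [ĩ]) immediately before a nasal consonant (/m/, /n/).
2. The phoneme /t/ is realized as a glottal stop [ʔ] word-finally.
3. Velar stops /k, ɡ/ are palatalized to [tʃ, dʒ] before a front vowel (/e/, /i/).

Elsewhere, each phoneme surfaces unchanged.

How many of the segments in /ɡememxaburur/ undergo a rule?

Segments that undergo a rule: /ɡ/ → [dʒ] (rule 3); /e/ → [ẽ] (rule 1); /e/ → [ẽ] (rule 1).
All other segments surface unchanged.

3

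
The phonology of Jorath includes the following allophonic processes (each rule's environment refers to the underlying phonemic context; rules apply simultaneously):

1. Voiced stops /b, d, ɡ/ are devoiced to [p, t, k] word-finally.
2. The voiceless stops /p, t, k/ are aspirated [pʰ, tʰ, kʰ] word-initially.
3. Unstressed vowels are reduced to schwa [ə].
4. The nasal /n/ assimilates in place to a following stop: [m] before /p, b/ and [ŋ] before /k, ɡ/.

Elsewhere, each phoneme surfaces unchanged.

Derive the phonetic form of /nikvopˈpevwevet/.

[nəkvəpˈpevwəvət]

/n/ — word-initial; rule 4 does not apply here → [n].
/i/ meets the environment for rule 3 (in an unstressed syllable) → [ə].
/k/ (between /i/ and /v/) is in the target of rule 2 but the environment (word-initially) is not met → [k].
/v/ (between /k/ and /o/): no rule targets it → [v].
/o/ (between /v/ and /p/) occurs in an unstressed syllable → [ə] by rule 3.
/p/ (between /o/ and /p/) is in the target of rule 2 but the environment (word-initially) is not met → [p].
/p/ — between /p/ and /e/; rule 2 does not apply here → [p].
/e/ (between /p/ and /v/): rule 3 targets it, but not in an unstressed syllable → unchanged [e].
/v/ — not in any rule's target class → [v].
/w/ (between /v/ and /e/) is unaffected → [w].
/e/ — between /w/ and /v/, in an unstressed syllable — surfaces as [ə] (rule 3).
/v/ (between /e/ and /e/) is unaffected → [v].
/e/ (between /v/ and /t/) occurs in an unstressed syllable → [ə] by rule 3.
/t/ (word-final) is in the target of rule 2 but the environment (word-initially) is not met → [t].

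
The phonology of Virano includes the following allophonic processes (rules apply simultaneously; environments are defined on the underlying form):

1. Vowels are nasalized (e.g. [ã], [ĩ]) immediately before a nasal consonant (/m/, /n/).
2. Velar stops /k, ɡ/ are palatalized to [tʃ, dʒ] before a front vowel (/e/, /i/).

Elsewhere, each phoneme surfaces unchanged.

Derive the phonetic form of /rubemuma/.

/r/ (word-initial) is unaffected → [r].
/u/ (between /r/ and /b/): rule 1 targets it, but not before a nasal consonant → unchanged [u].
/b/ (between /u/ and /e/): no rule targets it → [b].
/e/ meets the environment for rule 1 (before a nasal consonant) → [ẽ].
/m/ (between /e/ and /u/): no rule targets it → [m].
/u/ (between /m/ and /m/) occurs before a nasal consonant → [ũ] by rule 1.
/m/ (between /u/ and /a/) is unaffected → [m].
/a/ — word-final; rule 1 does not apply here → [a].

[rubẽmũma]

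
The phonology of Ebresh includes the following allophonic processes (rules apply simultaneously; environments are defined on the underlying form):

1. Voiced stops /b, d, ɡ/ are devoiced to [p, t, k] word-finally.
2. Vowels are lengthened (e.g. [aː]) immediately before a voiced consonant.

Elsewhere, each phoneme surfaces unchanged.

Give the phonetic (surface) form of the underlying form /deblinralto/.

[deːbliːnraːlto]

/d/ (word-initial) is in the target of rule 1 but the environment (word-finally) is not met → [d].
/e/ meets the environment for rule 2 (before a voiced consonant) → [eː].
/b/ (between /e/ and /l/) fails the environment for rule 1, so it stays [b].
/i/ (between /l/ and /n/) occurs before a voiced consonant → [iː] by rule 2.
/a/ — between /r/ and /l/, before a voiced consonant — surfaces as [aː] (rule 2).
/o/ (word-final) fails the environment for rule 2, so it stays [o].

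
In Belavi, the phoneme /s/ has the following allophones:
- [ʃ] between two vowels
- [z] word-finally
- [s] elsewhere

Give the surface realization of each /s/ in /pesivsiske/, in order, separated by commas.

[ʃ], [s], [s]

Occurrence 1 (position 3): between two vowels → [ʃ].
Occurrence 2 (position 6): no conditioning environment matches → elsewhere allophone [s].
Occurrence 3 (position 8): no conditioning environment matches → elsewhere allophone [s].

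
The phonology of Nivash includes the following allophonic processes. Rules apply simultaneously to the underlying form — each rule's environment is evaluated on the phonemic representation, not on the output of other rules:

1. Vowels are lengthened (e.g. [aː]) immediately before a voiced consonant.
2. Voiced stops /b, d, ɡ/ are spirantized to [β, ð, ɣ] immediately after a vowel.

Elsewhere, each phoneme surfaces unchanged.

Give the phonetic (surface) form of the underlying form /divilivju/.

/d/ (word-initial) is in the target of rule 2 but the environment (immediately after a vowel) is not met → [d].
/i/ meets the environment for rule 1 (before a voiced consonant) → [iː].
/v/ stays [v].
/i/ meets the environment for rule 1 (before a voiced consonant) → [iː].
/l/ (between /i/ and /i/): no rule targets it → [l].
/i/ (between /l/ and /v/) occurs before a voiced consonant → [iː] by rule 1.
/v/ (between /i/ and /j/) is unaffected → [v].
/j/ stays [j].
/u/ (word-final) fails the environment for rule 1, so it stays [u].

[diːviːliːvju]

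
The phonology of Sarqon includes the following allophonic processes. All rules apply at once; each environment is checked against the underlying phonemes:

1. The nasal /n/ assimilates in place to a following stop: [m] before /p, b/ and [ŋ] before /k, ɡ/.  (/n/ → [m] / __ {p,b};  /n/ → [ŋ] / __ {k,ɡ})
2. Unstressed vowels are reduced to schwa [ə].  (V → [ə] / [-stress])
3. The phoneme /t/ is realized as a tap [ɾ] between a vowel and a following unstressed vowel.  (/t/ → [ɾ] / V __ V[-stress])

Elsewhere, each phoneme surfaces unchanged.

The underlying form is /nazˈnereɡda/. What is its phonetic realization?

[nəzˈnerəɡdə]

/n/ — word-initial; rule 1 does not apply here → [n].
/a/ — between /n/ and /z/, in an unstressed syllable — surfaces as [ə] (rule 2).
/z/ — not in any rule's target class → [z].
/n/ (between /z/ and /e/) is in the target of rule 1 but the environment (before a labial or velar stop) is not met → [n].
/e/ (between /n/ and /r/) is in the target of rule 2 but the environment (in an unstressed syllable) is not met → [e].
/r/ (between /e/ and /e/): no rule targets it → [r].
/e/ — between /r/ and /ɡ/, in an unstressed syllable — surfaces as [ə] (rule 2).
/ɡ/ — not in any rule's target class → [ɡ].
/d/ (between /ɡ/ and /a/) is unaffected → [d].
Rule 2 applies to /a/ (word-final: in an unstressed syllable) → [ə].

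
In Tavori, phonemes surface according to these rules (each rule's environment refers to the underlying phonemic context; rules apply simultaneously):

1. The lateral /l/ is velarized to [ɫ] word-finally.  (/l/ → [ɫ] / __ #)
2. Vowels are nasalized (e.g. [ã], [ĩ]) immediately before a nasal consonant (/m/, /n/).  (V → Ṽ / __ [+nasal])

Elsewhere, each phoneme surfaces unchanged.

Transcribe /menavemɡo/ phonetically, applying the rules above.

[mẽnavẽmɡo]

/m/ (word-initial) is unaffected → [m].
/e/ (between /m/ and /n/): before a nasal consonant, so rule 2 applies → [ẽ].
/n/ (between /e/ and /a/): no rule targets it → [n].
/a/ (between /n/ and /v/): rule 2 targets it, but not before a nasal consonant → unchanged [a].
/v/ (between /a/ and /e/): no rule targets it → [v].
Rule 2 applies to /e/ (between /v/ and /m/: before a nasal consonant) → [ẽ].
/m/ (between /e/ and /ɡ/): no rule targets it → [m].
/ɡ/ — not in any rule's target class → [ɡ].
/o/ (word-final) is in the target of rule 2 but the environment (before a nasal consonant) is not met → [o].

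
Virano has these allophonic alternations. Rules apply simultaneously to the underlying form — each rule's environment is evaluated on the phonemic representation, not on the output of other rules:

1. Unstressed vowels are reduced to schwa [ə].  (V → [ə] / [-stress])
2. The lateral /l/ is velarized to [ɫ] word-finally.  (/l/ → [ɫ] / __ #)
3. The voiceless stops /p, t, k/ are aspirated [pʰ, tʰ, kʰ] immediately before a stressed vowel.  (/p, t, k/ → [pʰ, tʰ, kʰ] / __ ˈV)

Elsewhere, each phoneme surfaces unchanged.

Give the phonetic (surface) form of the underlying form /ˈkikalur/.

/k/ — word-initial, immediately before a stressed vowel — surfaces as [kʰ] (rule 3).
/i/ (between /k/ and /k/) is in the target of rule 1 but the environment (in an unstressed syllable) is not met → [i].
/k/ (between /i/ and /a/) fails the environment for rule 3, so it stays [k].
/a/ (between /k/ and /l/) occurs in an unstressed syllable → [ə] by rule 1.
/l/ (between /a/ and /u/) is in the target of rule 2 but the environment (word-finally) is not met → [l].
/u/ — between /l/ and /r/, in an unstressed syllable — surfaces as [ə] (rule 1).
/r/ — not in any rule's target class → [r].

[ˈkʰikələr]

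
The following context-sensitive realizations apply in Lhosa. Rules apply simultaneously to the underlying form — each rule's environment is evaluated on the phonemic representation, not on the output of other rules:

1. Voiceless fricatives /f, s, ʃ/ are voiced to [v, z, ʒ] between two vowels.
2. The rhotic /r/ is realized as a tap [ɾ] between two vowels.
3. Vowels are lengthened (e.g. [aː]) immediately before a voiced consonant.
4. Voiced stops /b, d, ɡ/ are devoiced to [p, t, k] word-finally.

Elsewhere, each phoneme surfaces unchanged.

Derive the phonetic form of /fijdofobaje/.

/f/ (word-initial): rule 1 targets it, but not between two vowels → unchanged [f].
/i/ — between /f/ and /j/, before a voiced consonant — surfaces as [iː] (rule 3).
/d/ — between /j/ and /o/; rule 4 does not apply here → [d].
/o/ — between /d/ and /f/; rule 3 does not apply here → [o].
/f/ (between /o/ and /o/): between two vowels, so rule 1 applies → [v].
Rule 3 applies to /o/ (between /f/ and /b/: before a voiced consonant) → [oː].
/b/ (between /o/ and /a/) fails the environment for rule 4, so it stays [b].
/a/ (between /b/ and /j/): before a voiced consonant, so rule 3 applies → [aː].
/e/ (word-final) is in the target of rule 3 but the environment (before a voiced consonant) is not met → [e].

[fiːjdovoːbaːje]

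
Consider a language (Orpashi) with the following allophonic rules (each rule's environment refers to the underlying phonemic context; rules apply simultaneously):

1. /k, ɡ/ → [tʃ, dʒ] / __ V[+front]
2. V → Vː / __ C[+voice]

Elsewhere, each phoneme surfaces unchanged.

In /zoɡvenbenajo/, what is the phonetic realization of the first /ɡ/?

[ɡ]

/ɡ/ (between /o/ and /v/) fails the environment for rule 1, so it stays [ɡ].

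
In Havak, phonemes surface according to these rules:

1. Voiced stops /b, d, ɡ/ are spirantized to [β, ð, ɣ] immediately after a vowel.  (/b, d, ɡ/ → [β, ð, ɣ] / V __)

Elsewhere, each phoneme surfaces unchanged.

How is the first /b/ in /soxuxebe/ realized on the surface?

/b/ (between /e/ and /e/): immediately after a vowel, so rule 1 applies → [β].

[β]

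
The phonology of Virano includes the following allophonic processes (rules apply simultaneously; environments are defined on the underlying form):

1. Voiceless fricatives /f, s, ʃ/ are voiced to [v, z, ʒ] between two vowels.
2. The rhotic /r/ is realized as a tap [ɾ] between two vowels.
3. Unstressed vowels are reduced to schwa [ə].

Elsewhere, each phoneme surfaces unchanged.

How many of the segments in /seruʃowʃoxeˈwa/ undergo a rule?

7

Segments that undergo a rule: /e/ → [ə] (rule 3); /r/ → [ɾ] (rule 2); /u/ → [ə] (rule 3); /ʃ/ → [ʒ] (rule 1); /o/ → [ə] (rule 3); /o/ → [ə] (rule 3); /e/ → [ə] (rule 3).
All other segments surface unchanged.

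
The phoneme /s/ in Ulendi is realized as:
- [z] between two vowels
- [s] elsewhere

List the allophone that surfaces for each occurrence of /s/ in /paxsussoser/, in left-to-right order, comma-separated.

[s], [s], [s], [z]

Occurrence 1 (position 4): no conditioning environment matches → elsewhere allophone [s].
Occurrence 2 (position 6): no conditioning environment matches → elsewhere allophone [s].
Occurrence 3 (position 7): no conditioning environment matches → elsewhere allophone [s].
Occurrence 4 (position 9): between two vowels → [z].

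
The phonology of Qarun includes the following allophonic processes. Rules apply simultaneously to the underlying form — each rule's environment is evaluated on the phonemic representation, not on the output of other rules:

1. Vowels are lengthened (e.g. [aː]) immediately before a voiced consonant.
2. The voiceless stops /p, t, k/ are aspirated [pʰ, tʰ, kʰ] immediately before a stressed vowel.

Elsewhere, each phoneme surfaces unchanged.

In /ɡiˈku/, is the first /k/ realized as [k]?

No

/k/ (between /i/ and /u/): immediately before a stressed vowel, so rule 2 applies → [kʰ].
The actual realization is [kʰ], not [k].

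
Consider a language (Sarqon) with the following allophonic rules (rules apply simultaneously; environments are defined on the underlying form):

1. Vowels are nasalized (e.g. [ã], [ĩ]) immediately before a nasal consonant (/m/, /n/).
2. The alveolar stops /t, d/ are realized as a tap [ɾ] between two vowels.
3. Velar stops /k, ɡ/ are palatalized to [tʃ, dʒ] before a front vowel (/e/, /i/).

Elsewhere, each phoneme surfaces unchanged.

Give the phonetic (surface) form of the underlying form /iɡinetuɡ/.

[idʒĩneɾuɡ]

/i/ (word-initial) is in the target of rule 1 but the environment (before a nasal consonant) is not met → [i].
/ɡ/ (between /i/ and /i/) occurs before a front vowel → [dʒ] by rule 3.
/i/ (between /ɡ/ and /n/) occurs before a nasal consonant → [ĩ] by rule 1.
/n/ — not in any rule's target class → [n].
/e/ — between /n/ and /t/; rule 1 does not apply here → [e].
/t/ (between /e/ and /u/): between two vowels, so rule 2 applies → [ɾ].
/u/ (between /t/ and /ɡ/): rule 1 targets it, but not before a nasal consonant → unchanged [u].
/ɡ/ (word-final) is in the target of rule 3 but the environment (before a front vowel) is not met → [ɡ].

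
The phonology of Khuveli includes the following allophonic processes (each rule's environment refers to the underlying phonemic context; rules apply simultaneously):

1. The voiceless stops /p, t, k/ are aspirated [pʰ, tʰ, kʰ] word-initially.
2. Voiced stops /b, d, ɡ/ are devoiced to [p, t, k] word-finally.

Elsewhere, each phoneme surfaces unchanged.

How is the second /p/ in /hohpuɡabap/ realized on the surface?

[p]

/p/ (word-final): rule 1 targets it, but not word-initially → unchanged [p].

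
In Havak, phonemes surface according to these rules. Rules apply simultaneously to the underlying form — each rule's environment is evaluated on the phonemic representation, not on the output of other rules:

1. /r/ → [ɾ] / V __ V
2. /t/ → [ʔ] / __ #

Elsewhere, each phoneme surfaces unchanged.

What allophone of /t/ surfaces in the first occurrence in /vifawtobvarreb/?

/t/ (between /w/ and /o/) is in the target of rule 2 but the environment (word-finally) is not met → [t].

[t]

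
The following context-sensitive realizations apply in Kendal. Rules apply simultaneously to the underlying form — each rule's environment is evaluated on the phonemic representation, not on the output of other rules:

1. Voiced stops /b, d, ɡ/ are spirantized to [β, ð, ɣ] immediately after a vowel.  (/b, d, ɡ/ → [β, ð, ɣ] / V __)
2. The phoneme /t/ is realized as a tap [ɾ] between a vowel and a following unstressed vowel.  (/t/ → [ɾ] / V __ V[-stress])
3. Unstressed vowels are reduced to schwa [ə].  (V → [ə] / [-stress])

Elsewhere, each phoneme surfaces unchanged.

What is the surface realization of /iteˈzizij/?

[əɾəˈzizəj]

Rule 3 applies to /i/ (word-initial: in an unstressed syllable) → [ə].
Rule 2 applies to /t/ (between /i/ and /e/: between a vowel and a following unstressed vowel) → [ɾ].
/e/ (between /t/ and /z/) occurs in an unstressed syllable → [ə] by rule 3.
/i/ (between /z/ and /z/) fails the environment for rule 3, so it stays [i].
/i/ meets the environment for rule 3 (in an unstressed syllable) → [ə].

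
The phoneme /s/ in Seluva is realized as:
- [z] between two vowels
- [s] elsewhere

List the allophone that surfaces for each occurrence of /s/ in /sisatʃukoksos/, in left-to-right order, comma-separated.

Occurrence 1 (position 1): no conditioning environment matches → elsewhere allophone [s].
Occurrence 2 (position 3): between two vowels → [z].
Occurrence 3 (position 11): no conditioning environment matches → elsewhere allophone [s].
Occurrence 4 (position 13): no conditioning environment matches → elsewhere allophone [s].

[s], [z], [s], [s]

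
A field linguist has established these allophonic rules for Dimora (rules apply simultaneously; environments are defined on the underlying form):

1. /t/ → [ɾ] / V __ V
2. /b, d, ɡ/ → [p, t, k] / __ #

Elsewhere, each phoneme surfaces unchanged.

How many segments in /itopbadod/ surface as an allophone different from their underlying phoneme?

2

Segments that undergo a rule: /t/ → [ɾ] (rule 1); /d/ → [t] (rule 2).
All other segments surface unchanged.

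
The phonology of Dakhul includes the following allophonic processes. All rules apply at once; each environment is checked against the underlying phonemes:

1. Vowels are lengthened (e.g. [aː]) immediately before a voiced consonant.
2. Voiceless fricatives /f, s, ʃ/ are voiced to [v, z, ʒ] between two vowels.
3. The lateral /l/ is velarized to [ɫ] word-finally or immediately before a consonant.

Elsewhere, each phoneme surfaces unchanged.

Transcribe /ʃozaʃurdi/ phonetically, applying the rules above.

[ʃoːzaʒuːrdi]

/ʃ/ (word-initial): rule 2 targets it, but not between two vowels → unchanged [ʃ].
/o/ meets the environment for rule 1 (before a voiced consonant) → [oː].
/z/ (between /o/ and /a/) is unaffected → [z].
/a/ (between /z/ and /ʃ/) fails the environment for rule 1, so it stays [a].
/ʃ/ (between /a/ and /u/): between two vowels, so rule 2 applies → [ʒ].
/u/ — between /ʃ/ and /r/, before a voiced consonant — surfaces as [uː] (rule 1).
/r/ (between /u/ and /d/): no rule targets it → [r].
/d/ (between /r/ and /i/): no rule targets it → [d].
/i/ (word-final) is in the target of rule 1 but the environment (before a voiced consonant) is not met → [i].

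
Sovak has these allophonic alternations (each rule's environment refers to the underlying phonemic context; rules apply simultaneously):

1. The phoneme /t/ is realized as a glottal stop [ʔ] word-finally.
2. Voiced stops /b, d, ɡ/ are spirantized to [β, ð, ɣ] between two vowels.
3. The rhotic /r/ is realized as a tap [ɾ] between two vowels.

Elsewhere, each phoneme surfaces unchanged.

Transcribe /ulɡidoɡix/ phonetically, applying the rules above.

/u/ — not in any rule's target class → [u].
/l/ (between /u/ and /ɡ/) is unaffected → [l].
/ɡ/ (between /l/ and /i/) is in the target of rule 2 but the environment (between two vowels) is not met → [ɡ].
/i/ (between /ɡ/ and /d/): no rule targets it → [i].
/d/ (between /i/ and /o/): between two vowels, so rule 2 applies → [ð].
/o/ (between /d/ and /ɡ/): no rule targets it → [o].
Rule 2 applies to /ɡ/ (between /o/ and /i/: between two vowels) → [ɣ].
/i/ (between /ɡ/ and /x/) is unaffected → [i].
/x/ stays [x].

[ulɡiðoɣix]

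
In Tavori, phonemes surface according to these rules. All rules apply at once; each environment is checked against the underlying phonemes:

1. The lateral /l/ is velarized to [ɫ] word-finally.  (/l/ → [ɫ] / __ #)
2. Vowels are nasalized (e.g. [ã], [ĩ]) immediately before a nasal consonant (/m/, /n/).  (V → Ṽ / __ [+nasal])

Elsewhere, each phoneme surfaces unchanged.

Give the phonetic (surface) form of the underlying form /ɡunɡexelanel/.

/ɡ/ — not in any rule's target class → [ɡ].
/u/ meets the environment for rule 2 (before a nasal consonant) → [ũ].
/n/ — not in any rule's target class → [n].
/ɡ/ — not in any rule's target class → [ɡ].
/e/ (between /ɡ/ and /x/) fails the environment for rule 2, so it stays [e].
/x/ stays [x].
/e/ (between /x/ and /l/) fails the environment for rule 2, so it stays [e].
/l/ (between /e/ and /a/) is in the target of rule 1 but the environment (word-finally) is not met → [l].
/a/ (between /l/ and /n/) occurs before a nasal consonant → [ã] by rule 2.
/n/ (between /a/ and /e/) is unaffected → [n].
/e/ (between /n/ and /l/) is in the target of rule 2 but the environment (before a nasal consonant) is not met → [e].
/l/ meets the environment for rule 1 (word-finally) → [ɫ].

[ɡũnɡexelãneɫ]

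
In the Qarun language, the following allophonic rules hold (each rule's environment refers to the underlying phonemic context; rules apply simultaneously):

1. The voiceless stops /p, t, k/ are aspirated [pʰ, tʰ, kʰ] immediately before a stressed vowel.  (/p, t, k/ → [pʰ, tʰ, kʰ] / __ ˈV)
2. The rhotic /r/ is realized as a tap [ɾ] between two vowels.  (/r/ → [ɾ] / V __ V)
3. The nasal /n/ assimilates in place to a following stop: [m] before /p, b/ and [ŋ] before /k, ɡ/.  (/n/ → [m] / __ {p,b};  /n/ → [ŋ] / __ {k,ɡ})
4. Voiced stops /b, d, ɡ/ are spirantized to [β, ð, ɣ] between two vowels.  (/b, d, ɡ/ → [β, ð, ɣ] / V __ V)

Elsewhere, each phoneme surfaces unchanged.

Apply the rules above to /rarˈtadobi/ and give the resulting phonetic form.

/r/ (word-initial) fails the environment for rule 2, so it stays [r].
/r/ (between /a/ and /t/): rule 2 targets it, but not between two vowels → unchanged [r].
/t/ (between /r/ and /a/) occurs immediately before a stressed vowel → [tʰ] by rule 1.
/d/ meets the environment for rule 4 (between two vowels) → [ð].
/b/ (between /o/ and /i/) occurs between two vowels → [β] by rule 4.

[rarˈtʰaðoβi]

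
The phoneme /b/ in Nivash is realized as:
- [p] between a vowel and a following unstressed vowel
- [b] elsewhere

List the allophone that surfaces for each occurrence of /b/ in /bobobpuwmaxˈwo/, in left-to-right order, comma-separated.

Occurrence 1 (position 1): no conditioning environment matches → elsewhere allophone [b].
Occurrence 2 (position 3): between a vowel and a following unstressed vowel → [p].
Occurrence 3 (position 5): no conditioning environment matches → elsewhere allophone [b].

[b], [p], [b]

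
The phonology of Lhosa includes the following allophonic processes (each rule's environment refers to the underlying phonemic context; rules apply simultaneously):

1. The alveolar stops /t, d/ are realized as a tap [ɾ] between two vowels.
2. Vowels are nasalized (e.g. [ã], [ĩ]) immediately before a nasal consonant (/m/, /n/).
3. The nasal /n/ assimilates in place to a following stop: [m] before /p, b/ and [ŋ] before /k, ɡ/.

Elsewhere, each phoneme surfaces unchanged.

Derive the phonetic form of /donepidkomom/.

/d/ — word-initial; rule 1 does not apply here → [d].
/o/ meets the environment for rule 2 (before a nasal consonant) → [õ].
/n/ (between /o/ and /e/) is in the target of rule 3 but the environment (before a labial or velar stop) is not met → [n].
/e/ (between /n/ and /p/): rule 2 targets it, but not before a nasal consonant → unchanged [e].
/p/ (between /e/ and /i/): no rule targets it → [p].
/i/ — between /p/ and /d/; rule 2 does not apply here → [i].
/d/ — between /i/ and /k/; rule 1 does not apply here → [d].
/k/ stays [k].
/o/ (between /k/ and /m/): before a nasal consonant, so rule 2 applies → [õ].
/m/ — not in any rule's target class → [m].
/o/ — between /m/ and /m/, before a nasal consonant — surfaces as [õ] (rule 2).
/m/ (word-final) is unaffected → [m].

[dõnepidkõmõm]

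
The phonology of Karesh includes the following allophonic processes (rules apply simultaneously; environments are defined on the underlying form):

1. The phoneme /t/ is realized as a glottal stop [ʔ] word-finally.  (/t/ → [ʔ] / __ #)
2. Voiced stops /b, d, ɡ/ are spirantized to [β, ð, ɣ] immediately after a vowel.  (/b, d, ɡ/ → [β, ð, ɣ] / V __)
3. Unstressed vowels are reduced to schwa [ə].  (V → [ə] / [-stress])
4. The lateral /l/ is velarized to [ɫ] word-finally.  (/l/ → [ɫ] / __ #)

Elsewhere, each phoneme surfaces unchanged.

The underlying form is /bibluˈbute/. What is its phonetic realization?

[bəβləˈβutə]

/b/ (word-initial) fails the environment for rule 2, so it stays [b].
/i/ — between /b/ and /b/, in an unstressed syllable — surfaces as [ə] (rule 3).
Rule 2 applies to /b/ (between /i/ and /l/: immediately after a vowel) → [β].
/l/ — between /b/ and /u/; rule 4 does not apply here → [l].
/u/ (between /l/ and /b/) occurs in an unstressed syllable → [ə] by rule 3.
/b/ (between /u/ and /u/) occurs immediately after a vowel → [β] by rule 2.
/u/ (between /b/ and /t/): rule 3 targets it, but not in an unstressed syllable → unchanged [u].
/t/ (between /u/ and /e/) is in the target of rule 1 but the environment (word-finally) is not met → [t].
/e/ (word-final) occurs in an unstressed syllable → [ə] by rule 3.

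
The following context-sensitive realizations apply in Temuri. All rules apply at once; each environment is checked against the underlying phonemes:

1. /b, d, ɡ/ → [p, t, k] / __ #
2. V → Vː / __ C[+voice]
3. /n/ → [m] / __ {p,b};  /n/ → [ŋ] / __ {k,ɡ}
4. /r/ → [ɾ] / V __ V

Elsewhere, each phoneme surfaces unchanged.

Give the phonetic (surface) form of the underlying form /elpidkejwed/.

[eːlpiːdkeːjweːt]

/e/ — word-initial, before a voiced consonant — surfaces as [eː] (rule 2).
/l/ — not in any rule's target class → [l].
/p/ stays [p].
/i/ meets the environment for rule 2 (before a voiced consonant) → [iː].
/d/ (between /i/ and /k/): rule 1 targets it, but not word-finally → unchanged [d].
/k/ stays [k].
/e/ (between /k/ and /j/): before a voiced consonant, so rule 2 applies → [eː].
/j/ (between /e/ and /w/): no rule targets it → [j].
/w/ — not in any rule's target class → [w].
/e/ (between /w/ and /d/): before a voiced consonant, so rule 2 applies → [eː].
/d/ meets the environment for rule 1 (word-finally) → [t].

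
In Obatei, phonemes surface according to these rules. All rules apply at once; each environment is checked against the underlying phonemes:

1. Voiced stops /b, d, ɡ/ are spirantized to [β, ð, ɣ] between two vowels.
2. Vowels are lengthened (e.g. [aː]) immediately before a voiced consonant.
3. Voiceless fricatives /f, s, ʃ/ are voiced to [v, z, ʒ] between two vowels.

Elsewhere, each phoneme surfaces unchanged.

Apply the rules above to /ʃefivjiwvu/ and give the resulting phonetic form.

/ʃ/ — word-initial; rule 3 does not apply here → [ʃ].
/e/ (between /ʃ/ and /f/) fails the environment for rule 2, so it stays [e].
/f/ (between /e/ and /i/) occurs between two vowels → [v] by rule 3.
/i/ (between /f/ and /v/): before a voiced consonant, so rule 2 applies → [iː].
/i/ (between /j/ and /w/) occurs before a voiced consonant → [iː] by rule 2.
/u/ (word-final): rule 2 targets it, but not before a voiced consonant → unchanged [u].

[ʃeviːvjiːwvu]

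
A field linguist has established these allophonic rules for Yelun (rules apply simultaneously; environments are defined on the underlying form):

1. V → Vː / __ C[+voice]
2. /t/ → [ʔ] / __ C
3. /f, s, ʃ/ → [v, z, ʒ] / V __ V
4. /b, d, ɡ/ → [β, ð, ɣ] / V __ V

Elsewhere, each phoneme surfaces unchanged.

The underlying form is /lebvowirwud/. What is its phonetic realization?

[leːbvoːwiːrwuːd]

/l/ (word-initial): no rule targets it → [l].
Rule 1 applies to /e/ (between /l/ and /b/: before a voiced consonant) → [eː].
/b/ (between /e/ and /v/) is in the target of rule 4 but the environment (between two vowels) is not met → [b].
/v/ (between /b/ and /o/): no rule targets it → [v].
/o/ (between /v/ and /w/) occurs before a voiced consonant → [oː] by rule 1.
/w/ (between /o/ and /i/): no rule targets it → [w].
Rule 1 applies to /i/ (between /w/ and /r/: before a voiced consonant) → [iː].
/r/ (between /i/ and /w/): no rule targets it → [r].
/w/ (between /r/ and /u/) is unaffected → [w].
Rule 1 applies to /u/ (between /w/ and /d/: before a voiced consonant) → [uː].
/d/ (word-final): rule 4 targets it, but not between two vowels → unchanged [d].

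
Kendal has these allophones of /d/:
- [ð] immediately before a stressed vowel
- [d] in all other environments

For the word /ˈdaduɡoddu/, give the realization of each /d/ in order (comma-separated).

[ð], [d], [d], [d]

Occurrence 1 (position 1): immediately before a stressed vowel → [ð].
Occurrence 2 (position 3): no conditioning environment matches → elsewhere allophone [d].
Occurrence 3 (position 7): no conditioning environment matches → elsewhere allophone [d].
Occurrence 4 (position 8): no conditioning environment matches → elsewhere allophone [d].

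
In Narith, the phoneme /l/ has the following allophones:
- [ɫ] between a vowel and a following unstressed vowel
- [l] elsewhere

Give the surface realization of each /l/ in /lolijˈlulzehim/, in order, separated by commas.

[l], [ɫ], [l], [l]

Occurrence 1 (position 1): no conditioning environment matches → elsewhere allophone [l].
Occurrence 2 (position 3): between a vowel and a following unstressed vowel → [ɫ].
Occurrence 3 (position 6): no conditioning environment matches → elsewhere allophone [l].
Occurrence 4 (position 8): no conditioning environment matches → elsewhere allophone [l].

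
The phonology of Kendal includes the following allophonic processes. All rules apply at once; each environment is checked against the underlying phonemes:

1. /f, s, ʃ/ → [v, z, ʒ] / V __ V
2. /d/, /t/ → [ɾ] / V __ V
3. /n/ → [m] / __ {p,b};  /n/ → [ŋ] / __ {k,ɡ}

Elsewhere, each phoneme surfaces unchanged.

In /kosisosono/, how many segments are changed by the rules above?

Segments that undergo a rule: /s/ → [z] (rule 1); /s/ → [z] (rule 1); /s/ → [z] (rule 1).
All other segments surface unchanged.

3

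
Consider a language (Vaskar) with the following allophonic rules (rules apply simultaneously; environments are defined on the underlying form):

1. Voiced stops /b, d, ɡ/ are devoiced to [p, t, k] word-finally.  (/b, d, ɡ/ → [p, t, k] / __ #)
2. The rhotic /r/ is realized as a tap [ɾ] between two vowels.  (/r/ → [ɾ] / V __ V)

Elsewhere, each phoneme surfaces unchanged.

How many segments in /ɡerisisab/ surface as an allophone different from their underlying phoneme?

Segments that undergo a rule: /r/ → [ɾ] (rule 2); /b/ → [p] (rule 1).
All other segments surface unchanged.

2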